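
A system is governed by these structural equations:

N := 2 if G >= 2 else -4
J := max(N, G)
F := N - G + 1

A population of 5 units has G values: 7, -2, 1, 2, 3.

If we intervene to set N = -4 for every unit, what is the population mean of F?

-5.2

The intervention sets N=-4 in all 5 units regardless of G. Recomputing F per unit gives -10, -1, -4, -5, -6; average -5.2.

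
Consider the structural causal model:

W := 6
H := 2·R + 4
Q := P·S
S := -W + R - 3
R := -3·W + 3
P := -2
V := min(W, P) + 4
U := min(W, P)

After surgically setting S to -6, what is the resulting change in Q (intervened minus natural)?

-36

do(S=-6) replaces the equation S := -W + R - 3 with the constant S = -6.
Q = P·S  [with P=-2, S=-6]  = 12
Without intervention: R = -3·W + 3  [with W=6]  = -15; S = -W + R - 3  [with W=6, R=-15]  = -24; Q = P·S  [with P=-2, S=-24]  = 48.
Change = 12 − 48 = -36.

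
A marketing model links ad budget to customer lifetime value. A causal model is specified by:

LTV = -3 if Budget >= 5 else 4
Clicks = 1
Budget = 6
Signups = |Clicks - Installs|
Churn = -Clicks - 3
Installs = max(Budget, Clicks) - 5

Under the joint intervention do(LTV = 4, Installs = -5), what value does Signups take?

Under do(LTV = 4, Installs = -5), each intervened variable's structural equation is replaced by its fixed value.
Signups = |Clicks - Installs|  [with Clicks=1, Installs=-5]  = 6

6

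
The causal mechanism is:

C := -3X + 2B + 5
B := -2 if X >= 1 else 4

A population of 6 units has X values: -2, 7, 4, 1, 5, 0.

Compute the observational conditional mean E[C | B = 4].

Observing B=4 restricts to units where B's equation naturally yields 4: X ∈ {-2, 0}. In that subpopulation C = 19, 13, mean 16.

16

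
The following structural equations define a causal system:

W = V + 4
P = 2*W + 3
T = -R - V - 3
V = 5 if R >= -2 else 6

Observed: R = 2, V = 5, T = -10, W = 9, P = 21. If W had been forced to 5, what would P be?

Intervening sets W = 5 and removes its equation (W = V + 4).
P = 2*W + 3  [with W=5]  = 13

13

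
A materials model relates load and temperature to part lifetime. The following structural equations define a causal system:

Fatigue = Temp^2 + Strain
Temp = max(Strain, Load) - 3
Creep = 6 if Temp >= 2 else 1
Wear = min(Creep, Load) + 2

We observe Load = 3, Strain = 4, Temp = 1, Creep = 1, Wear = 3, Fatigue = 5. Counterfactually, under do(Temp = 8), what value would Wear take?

do(Temp=8) replaces the equation Temp = max(Strain, Load) - 3 with the constant Temp = 8.
Creep = 6 if Temp >= 2 else 1  [with Temp=8]  = 6
Wear = min(Creep, Load) + 2  [with Creep=6, Load=3]  = 5

5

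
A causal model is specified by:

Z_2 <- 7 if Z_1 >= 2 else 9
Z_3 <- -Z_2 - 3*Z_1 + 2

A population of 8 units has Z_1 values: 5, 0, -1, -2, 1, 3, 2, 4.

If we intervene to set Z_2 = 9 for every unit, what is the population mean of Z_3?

-11.5

do(Z_2=9) breaks Z_2's dependence on Z_1. With Z_2=9 fixed, Z_3 across the units is -22, -7, -4, -1, -10, -16, -13, -19, mean -11.5.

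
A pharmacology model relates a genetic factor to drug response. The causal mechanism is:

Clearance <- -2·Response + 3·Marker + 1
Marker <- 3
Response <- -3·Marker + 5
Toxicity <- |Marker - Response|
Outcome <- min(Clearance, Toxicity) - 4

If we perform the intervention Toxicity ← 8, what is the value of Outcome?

4

do(Toxicity=8) replaces the equation Toxicity <- |Marker - Response| with the constant Toxicity = 8.
Response = -3·Marker + 5  [with Marker=3]  = -4
Clearance = -2·Response + 3·Marker + 1  [with Response=-4, Marker=3]  = 18
Outcome = min(Clearance, Toxicity) - 4  [with Clearance=18, Toxicity=8]  = 4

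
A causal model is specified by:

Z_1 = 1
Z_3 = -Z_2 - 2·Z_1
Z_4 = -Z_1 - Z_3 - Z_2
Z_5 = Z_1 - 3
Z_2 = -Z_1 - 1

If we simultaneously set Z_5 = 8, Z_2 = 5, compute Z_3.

-7

Setting Z_5 = 8, Z_2 = 5 by intervention discards those variables' equations.
Z_3 = -Z_2 - 2·Z_1  [with Z_2=5, Z_1=1]  = -7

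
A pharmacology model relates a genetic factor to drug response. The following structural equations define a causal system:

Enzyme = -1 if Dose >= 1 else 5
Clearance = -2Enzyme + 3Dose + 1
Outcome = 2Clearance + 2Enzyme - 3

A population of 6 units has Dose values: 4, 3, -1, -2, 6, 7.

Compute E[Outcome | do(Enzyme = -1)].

18

Every unit gets Enzyme=-1 under the intervention. Outcome values become 25, 19, -5, -11, 37, 43; E[Outcome|do(Enzyme=-1)] = 18.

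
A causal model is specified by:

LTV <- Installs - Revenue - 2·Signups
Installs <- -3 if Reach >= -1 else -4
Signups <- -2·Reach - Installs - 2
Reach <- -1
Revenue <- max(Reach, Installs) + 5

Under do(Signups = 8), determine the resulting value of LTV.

-23

do(Signups=8) replaces the equation Signups <- -2·Reach - Installs - 2 with the constant Signups = 8.
Installs = -3 if Reach >= -1 else -4  [with Reach=-1]  = -3
Revenue = max(Reach, Installs) + 5  [with Reach=-1, Installs=-3]  = 4
LTV = Installs - Revenue - 2·Signups  [with Installs=-3, Revenue=4, Signups=8]  = -23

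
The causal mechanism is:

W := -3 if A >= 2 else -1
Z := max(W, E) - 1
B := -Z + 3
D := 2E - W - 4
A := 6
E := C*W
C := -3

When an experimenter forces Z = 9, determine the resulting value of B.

Under do(Z=9), the mechanism Z := max(W, E) - 1 is discarded; Z is fixed at 9.
B = -Z + 3  [with Z=9]  = -6

-6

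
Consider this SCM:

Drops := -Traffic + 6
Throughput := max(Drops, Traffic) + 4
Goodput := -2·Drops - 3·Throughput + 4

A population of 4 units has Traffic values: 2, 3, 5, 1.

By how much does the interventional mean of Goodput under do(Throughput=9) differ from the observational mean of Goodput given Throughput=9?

Under do(Throughput=9), Throughput's equation is replaced by Throughput=9 for every unit. Per-unit Goodput: -31, -29, -25, -33. Mean = -29.5.
E[Goodput|Throughput=9] averages over only the 2 units with Throughput=9 (Traffic = 5, 1): Goodput = -25, -33, mean -29.
Difference = -29.5 − (-29) = -0.5.

-0.5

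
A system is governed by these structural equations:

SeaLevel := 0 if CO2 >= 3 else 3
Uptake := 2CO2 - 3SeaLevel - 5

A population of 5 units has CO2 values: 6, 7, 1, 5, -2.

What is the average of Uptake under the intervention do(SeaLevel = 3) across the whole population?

Under do(SeaLevel=3), SeaLevel's equation is replaced by SeaLevel=3 for every unit. Per-unit Uptake: -2, 0, -12, -4, -18. Mean = -7.2.

-7.2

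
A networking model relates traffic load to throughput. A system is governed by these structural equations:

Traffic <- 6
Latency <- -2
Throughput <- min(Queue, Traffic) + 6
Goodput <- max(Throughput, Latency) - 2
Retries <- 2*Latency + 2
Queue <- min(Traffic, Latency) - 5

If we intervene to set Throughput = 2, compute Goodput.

The intervention breaks the incoming arrows to Throughput: Throughput <- min(Queue, Traffic) + 6 no longer applies, and Throughput = 2.
Goodput = max(Throughput, Latency) - 2  [with Throughput=2, Latency=-2]  = 0

0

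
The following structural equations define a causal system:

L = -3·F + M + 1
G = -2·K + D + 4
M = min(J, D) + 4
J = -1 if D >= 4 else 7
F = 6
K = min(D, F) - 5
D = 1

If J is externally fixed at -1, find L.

The intervention breaks the incoming arrows to J: J = -1 if D >= 4 else 7 no longer applies, and J = -1.
M = min(J, D) + 4  [with J=-1, D=1]  = 3
L = -3·F + M + 1  [with F=6, M=3]  = -14

-14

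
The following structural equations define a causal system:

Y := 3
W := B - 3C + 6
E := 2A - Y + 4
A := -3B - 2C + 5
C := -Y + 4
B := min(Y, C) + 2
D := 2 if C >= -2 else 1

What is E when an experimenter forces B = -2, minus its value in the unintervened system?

30

The intervention breaks the incoming arrows to B: B := min(Y, C) + 2 no longer applies, and B = -2.
C = -Y + 4  [with Y=3]  = 1
A = -3B - 2C + 5  [with B=-2, C=1]  = 9
E = 2A - Y + 4  [with A=9, Y=3]  = 19
Without intervention: C = -Y + 4  [with Y=3]  = 1; B = min(Y, C) + 2  [with Y=3, C=1]  = 3; A = -3B - 2C + 5  [with B=3, C=1]  = -6; E = 2A - Y + 4  [with A=-6, Y=3]  = -11.
Change = 19 − (-11) = 30.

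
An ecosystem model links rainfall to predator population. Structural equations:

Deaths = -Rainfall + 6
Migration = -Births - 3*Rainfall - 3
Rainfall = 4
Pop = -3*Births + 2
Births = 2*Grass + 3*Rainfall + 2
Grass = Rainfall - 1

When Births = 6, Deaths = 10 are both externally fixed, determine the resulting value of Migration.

Setting Births = 6, Deaths = 10 by intervention discards those variables' equations.
Migration = -Births - 3*Rainfall - 3  [with Births=6, Rainfall=4]  = -21

-21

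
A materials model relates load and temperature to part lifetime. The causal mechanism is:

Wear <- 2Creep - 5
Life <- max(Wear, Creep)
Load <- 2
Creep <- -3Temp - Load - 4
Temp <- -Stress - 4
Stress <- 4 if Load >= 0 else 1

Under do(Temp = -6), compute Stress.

4

Under do(Temp=-6), the mechanism Temp <- -Stress - 4 is discarded; Temp is fixed at -6.
Since Stress is not a descendant of the intervened variable, it is unaffected.
Stress = 4 if Load >= 0 else 1  [with Load=2]  = 4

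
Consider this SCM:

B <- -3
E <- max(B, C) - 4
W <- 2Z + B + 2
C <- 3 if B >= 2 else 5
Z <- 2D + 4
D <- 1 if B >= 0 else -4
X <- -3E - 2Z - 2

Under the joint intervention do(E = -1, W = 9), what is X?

9

The joint intervention fixes E = -1, W = 9, removing each variable's own equation.
D = 1 if B >= 0 else -4  [with B=-3]  = -4
Z = 2D + 4  [with D=-4]  = -4
X = -3E - 2Z - 2  [with E=-1, Z=-4]  = 9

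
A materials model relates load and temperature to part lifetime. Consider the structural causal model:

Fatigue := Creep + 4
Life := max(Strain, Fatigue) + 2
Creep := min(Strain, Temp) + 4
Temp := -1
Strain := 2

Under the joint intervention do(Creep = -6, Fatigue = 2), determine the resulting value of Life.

4

Setting Creep = -6, Fatigue = 2 by intervention discards those variables' equations.
Life = max(Strain, Fatigue) + 2  [with Strain=2, Fatigue=2]  = 4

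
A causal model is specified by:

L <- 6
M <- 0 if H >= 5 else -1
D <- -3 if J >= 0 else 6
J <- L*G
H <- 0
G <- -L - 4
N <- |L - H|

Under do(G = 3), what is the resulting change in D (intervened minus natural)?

do(G=3) replaces the equation G <- -L - 4 with the constant G = 3.
J = L*G  [with L=6, G=3]  = 18
D = -3 if J >= 0 else 6  [with J=18]  = -3
Without intervention: G = -L - 4  [with L=6]  = -10; J = L*G  [with L=6, G=-10]  = -60; D = -3 if J >= 0 else 6  [with J=-60]  = 6.
Change = -3 − 6 = -9.

-9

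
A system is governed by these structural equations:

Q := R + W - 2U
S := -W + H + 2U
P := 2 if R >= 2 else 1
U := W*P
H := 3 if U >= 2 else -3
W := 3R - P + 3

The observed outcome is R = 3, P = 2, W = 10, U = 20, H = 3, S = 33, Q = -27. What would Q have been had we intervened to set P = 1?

Under do(P=1), the mechanism P := 2 if R >= 2 else 1 is discarded; P is fixed at 1.
W = 3R - P + 3  [with R=3, P=1]  = 11
U = W*P  [with W=11, P=1]  = 11
Q = R + W - 2U  [with R=3, W=11, U=11]  = -8

-8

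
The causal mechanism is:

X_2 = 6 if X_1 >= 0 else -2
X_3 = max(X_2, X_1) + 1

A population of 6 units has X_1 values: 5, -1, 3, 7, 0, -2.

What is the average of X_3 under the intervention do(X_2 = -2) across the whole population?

3

Every unit gets X_2=-2 under the intervention. X_3 values become 6, 0, 4, 8, 1, -1; E[X_3|do(X_2=-2)] = 3.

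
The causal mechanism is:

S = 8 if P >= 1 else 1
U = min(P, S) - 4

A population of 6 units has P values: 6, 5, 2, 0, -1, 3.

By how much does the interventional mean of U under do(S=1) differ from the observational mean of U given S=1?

1

do(S=1) breaks S's dependence on P. With S=1 fixed, U across the units is -3, -3, -3, -4, -5, -3, mean -3.5.
E[U|S=1] averages over only the 2 units with S=1 (P = 0, -1): U = -4, -5, mean -4.5.
Difference = -3.5 − (-4.5) = 1.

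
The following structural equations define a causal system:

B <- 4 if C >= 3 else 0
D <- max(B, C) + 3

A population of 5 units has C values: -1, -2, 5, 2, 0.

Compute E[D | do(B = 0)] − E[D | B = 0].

0.9

Every unit gets B=0 under the intervention. D values become 3, 3, 8, 5, 3; E[D|do(B=0)] = 4.4.
Conditioning on B=0 selects the 4 unit(s) with C ∈ {-1, -2, 2, 0}. Their D values: 3, 3, 5, 3. Mean = 3.5.
Difference = 4.4 − 3.5 = 0.9.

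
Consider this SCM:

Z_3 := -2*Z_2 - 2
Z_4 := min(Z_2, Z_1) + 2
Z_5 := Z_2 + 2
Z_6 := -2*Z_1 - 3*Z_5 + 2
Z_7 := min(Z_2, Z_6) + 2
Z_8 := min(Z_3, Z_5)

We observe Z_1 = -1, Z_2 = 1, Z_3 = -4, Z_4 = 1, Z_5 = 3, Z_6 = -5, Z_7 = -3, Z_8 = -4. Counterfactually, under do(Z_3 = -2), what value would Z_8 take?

The intervention breaks the incoming arrows to Z_3: Z_3 := -2*Z_2 - 2 no longer applies, and Z_3 = -2.
Z_5 = Z_2 + 2  [with Z_2=1]  = 3
Z_8 = min(Z_3, Z_5)  [with Z_3=-2, Z_5=3]  = -2

-2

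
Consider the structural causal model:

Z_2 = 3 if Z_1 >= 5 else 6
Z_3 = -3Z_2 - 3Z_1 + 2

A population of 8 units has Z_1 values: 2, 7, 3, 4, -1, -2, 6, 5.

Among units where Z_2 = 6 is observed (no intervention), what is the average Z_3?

E[Z_3|Z_2=6] averages over only the 5 units with Z_2=6 (Z_1 = 2, 3, 4, -1, -2): Z_3 = -22, -25, -28, -13, -10, mean -19.6.

-19.6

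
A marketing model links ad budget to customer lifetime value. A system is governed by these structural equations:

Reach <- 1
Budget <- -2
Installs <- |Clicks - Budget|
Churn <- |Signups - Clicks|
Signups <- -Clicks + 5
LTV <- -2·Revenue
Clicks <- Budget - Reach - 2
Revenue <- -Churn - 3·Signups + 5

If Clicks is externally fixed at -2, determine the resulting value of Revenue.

The intervention breaks the incoming arrows to Clicks: Clicks <- Budget - Reach - 2 no longer applies, and Clicks = -2.
Signups = -Clicks + 5  [with Clicks=-2]  = 7
Churn = |Signups - Clicks|  [with Signups=7, Clicks=-2]  = 9
Revenue = -Churn - 3·Signups + 5  [with Churn=9, Signups=7]  = -25

-25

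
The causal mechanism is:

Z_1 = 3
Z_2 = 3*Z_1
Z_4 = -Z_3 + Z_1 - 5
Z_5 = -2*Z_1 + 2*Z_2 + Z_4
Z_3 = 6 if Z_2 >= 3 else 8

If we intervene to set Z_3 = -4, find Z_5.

do(Z_3=-4) replaces the equation Z_3 = 6 if Z_2 >= 3 else 8 with the constant Z_3 = -4.
Z_2 = 3*Z_1  [with Z_1=3]  = 9
Z_4 = -Z_3 + Z_1 - 5  [with Z_3=-4, Z_1=3]  = 2
Z_5 = -2*Z_1 + 2*Z_2 + Z_4  [with Z_1=3, Z_2=9, Z_4=2]  = 14

14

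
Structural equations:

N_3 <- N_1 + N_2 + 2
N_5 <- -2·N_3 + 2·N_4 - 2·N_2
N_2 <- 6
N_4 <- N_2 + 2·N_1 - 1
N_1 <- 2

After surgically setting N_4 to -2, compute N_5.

-36

Intervening sets N_4 = -2 and removes its equation (N_4 <- N_2 + 2·N_1 - 1).
N_3 = N_1 + N_2 + 2  [with N_1=2, N_2=6]  = 10
N_5 = -2·N_3 + 2·N_4 - 2·N_2  [with N_3=10, N_4=-2, N_2=6]  = -36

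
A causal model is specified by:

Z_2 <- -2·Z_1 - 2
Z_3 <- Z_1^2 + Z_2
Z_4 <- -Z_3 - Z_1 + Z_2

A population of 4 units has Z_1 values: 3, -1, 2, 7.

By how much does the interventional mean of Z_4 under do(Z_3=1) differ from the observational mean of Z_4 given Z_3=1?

-5.25

Every unit gets Z_3=1 under the intervention. Z_4 values become -12, 0, -9, -24; E[Z_4|do(Z_3=1)] = -11.25.
Conditioning on Z_3=1 selects the 2 unit(s) with Z_1 ∈ {3, -1}. Their Z_4 values: -12, 0. Mean = -6.
Difference = -11.25 − (-6) = -5.25.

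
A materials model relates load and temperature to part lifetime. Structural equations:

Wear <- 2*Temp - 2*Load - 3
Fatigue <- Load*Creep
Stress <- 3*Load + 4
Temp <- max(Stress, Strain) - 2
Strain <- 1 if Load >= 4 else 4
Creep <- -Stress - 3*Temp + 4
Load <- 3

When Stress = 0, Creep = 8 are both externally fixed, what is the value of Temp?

The joint intervention fixes Stress = 0, Creep = 8, removing each variable's own equation.
Strain = 1 if Load >= 4 else 4  [with Load=3]  = 4
Temp = max(Stress, Strain) - 2  [with Stress=0, Strain=4]  = 2

2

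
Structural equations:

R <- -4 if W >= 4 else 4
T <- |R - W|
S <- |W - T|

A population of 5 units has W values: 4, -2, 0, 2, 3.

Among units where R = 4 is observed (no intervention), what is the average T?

Observing R=4 restricts to units where R's equation naturally yields 4: W ∈ {-2, 0, 2, 3}. In that subpopulation T = 6, 4, 2, 1, mean 3.25.

3.25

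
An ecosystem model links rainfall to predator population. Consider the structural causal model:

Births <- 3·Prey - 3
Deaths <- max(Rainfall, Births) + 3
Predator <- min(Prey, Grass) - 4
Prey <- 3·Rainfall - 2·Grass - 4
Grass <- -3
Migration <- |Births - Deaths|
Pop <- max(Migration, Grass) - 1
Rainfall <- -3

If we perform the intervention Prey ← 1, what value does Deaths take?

The intervention breaks the incoming arrows to Prey: Prey <- 3·Rainfall - 2·Grass - 4 no longer applies, and Prey = 1.
Births = 3·Prey - 3  [with Prey=1]  = 0
Deaths = max(Rainfall, Births) + 3  [with Rainfall=-3, Births=0]  = 3

3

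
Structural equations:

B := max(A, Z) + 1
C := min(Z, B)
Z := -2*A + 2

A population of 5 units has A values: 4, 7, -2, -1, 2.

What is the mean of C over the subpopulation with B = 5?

Conditioning on B=5 selects the 2 unit(s) with A ∈ {4, -1}. Their C values: -6, 4. Mean = -1.

-1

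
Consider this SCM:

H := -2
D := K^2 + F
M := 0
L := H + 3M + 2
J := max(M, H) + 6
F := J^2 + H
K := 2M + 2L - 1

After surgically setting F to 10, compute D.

11

Intervening sets F = 10 and removes its equation (F := J^2 + H).
L = H + 3M + 2  [with H=-2, M=0]  = 0
K = 2M + 2L - 1  [with M=0, L=0]  = -1
D = K^2 + F  [with K=-1, F=10]  = 11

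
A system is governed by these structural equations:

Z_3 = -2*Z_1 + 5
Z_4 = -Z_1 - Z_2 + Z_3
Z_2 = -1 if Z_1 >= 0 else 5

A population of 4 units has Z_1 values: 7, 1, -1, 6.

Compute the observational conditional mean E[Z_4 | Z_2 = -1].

Observing Z_2=-1 restricts to units where Z_2's equation naturally yields -1: Z_1 ∈ {7, 1, 6}. In that subpopulation Z_4 = -15, 3, -12, mean -8.

-8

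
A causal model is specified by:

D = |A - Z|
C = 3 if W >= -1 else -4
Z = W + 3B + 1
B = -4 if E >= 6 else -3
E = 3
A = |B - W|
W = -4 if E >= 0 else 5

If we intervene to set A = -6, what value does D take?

6

The intervention breaks the incoming arrows to A: A = |B - W| no longer applies, and A = -6.
B = -4 if E >= 6 else -3  [with E=3]  = -3
W = -4 if E >= 0 else 5  [with E=3]  = -4
Z = W + 3B + 1  [with W=-4, B=-3]  = -12
D = |A - Z|  [with A=-6, Z=-12]  = 6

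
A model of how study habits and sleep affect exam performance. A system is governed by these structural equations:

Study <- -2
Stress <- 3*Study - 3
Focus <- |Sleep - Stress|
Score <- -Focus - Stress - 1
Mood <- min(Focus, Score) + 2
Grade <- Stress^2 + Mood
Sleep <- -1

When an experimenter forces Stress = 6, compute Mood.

-12

The intervention breaks the incoming arrows to Stress: Stress <- 3*Study - 3 no longer applies, and Stress = 6.
Focus = |Sleep - Stress|  [with Sleep=-1, Stress=6]  = 7
Score = -Focus - Stress - 1  [with Focus=7, Stress=6]  = -14
Mood = min(Focus, Score) + 2  [with Focus=7, Score=-14]  = -12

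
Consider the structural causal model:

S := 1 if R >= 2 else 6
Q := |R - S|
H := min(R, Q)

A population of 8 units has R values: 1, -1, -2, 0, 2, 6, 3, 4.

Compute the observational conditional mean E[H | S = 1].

Observing S=1 restricts to units where S's equation naturally yields 1: R ∈ {2, 6, 3, 4}. In that subpopulation H = 1, 5, 2, 3, mean 2.75.

2.75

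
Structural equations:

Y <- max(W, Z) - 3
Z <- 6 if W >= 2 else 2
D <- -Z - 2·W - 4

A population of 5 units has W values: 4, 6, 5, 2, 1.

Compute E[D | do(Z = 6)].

The intervention sets Z=6 in all 5 units regardless of W. Recomputing D per unit gives -18, -22, -20, -14, -12; average -17.2.

-17.2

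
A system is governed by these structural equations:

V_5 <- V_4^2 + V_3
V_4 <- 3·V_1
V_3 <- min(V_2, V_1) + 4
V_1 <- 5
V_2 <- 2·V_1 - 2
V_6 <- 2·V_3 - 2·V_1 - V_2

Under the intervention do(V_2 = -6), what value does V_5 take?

do(V_2=-6) replaces the equation V_2 <- 2·V_1 - 2 with the constant V_2 = -6.
V_3 = min(V_2, V_1) + 4  [with V_2=-6, V_1=5]  = -2
V_4 = 3·V_1  [with V_1=5]  = 15
V_5 = V_4^2 + V_3  [with V_4=15, V_3=-2]  = 223

223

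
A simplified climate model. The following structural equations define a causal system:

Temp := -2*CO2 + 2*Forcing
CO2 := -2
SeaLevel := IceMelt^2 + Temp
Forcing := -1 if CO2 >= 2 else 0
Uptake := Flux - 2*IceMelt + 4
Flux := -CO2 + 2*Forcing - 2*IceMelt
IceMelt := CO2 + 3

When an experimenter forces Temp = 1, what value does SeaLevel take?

do(Temp=1) replaces the equation Temp := -2*CO2 + 2*Forcing with the constant Temp = 1.
IceMelt = CO2 + 3  [with CO2=-2]  = 1
SeaLevel = IceMelt^2 + Temp  [with IceMelt=1, Temp=1]  = 2

2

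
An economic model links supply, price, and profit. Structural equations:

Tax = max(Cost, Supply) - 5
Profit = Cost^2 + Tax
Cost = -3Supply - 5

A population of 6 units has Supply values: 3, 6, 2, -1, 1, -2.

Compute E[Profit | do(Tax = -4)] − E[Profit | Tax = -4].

120

Every unit gets Tax=-4 under the intervention. Profit values become 192, 525, 117, 0, 60, -3; E[Profit|do(Tax=-4)] = 148.5.
E[Profit|Tax=-4] averages over only the 2 units with Tax=-4 (Supply = 1, -2): Profit = 60, -3, mean 28.5.
Difference = 148.5 − 28.5 = 120.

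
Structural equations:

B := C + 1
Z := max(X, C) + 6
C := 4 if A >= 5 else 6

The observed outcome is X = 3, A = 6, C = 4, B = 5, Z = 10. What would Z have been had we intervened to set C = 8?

do(C=8) replaces the equation C := 4 if A >= 5 else 6 with the constant C = 8.
Z = max(X, C) + 6  [with X=3, C=8]  = 14

14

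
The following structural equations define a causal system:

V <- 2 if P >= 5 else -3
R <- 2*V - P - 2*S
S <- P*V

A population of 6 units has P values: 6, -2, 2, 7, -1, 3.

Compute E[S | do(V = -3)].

Every unit gets V=-3 under the intervention. S values become -18, 6, -6, -21, 3, -9; E[S|do(V=-3)] = -7.5.

-7.5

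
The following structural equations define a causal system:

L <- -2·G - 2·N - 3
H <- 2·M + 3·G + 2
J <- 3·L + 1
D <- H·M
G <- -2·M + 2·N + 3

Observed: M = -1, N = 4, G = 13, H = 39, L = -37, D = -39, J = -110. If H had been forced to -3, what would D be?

3

Under do(H=-3), the mechanism H <- 2·M + 3·G + 2 is discarded; H is fixed at -3.
D = H·M  [with H=-3, M=-1]  = 3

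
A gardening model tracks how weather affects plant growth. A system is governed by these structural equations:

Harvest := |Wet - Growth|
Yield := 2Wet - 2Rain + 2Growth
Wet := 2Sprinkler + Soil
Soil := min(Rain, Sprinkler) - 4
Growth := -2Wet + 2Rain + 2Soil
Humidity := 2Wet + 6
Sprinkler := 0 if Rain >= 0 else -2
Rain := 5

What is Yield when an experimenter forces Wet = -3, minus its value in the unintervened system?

-2

The intervention breaks the incoming arrows to Wet: Wet := 2Sprinkler + Soil no longer applies, and Wet = -3.
Sprinkler = 0 if Rain >= 0 else -2  [with Rain=5]  = 0
Soil = min(Rain, Sprinkler) - 4  [with Rain=5, Sprinkler=0]  = -4
Growth = -2Wet + 2Rain + 2Soil  [with Wet=-3, Rain=5, Soil=-4]  = 8
Yield = 2Wet - 2Rain + 2Growth  [with Wet=-3, Rain=5, Growth=8]  = 0
Without intervention: Sprinkler = 0 if Rain >= 0 else -2  [with Rain=5]  = 0; Soil = min(Rain, Sprinkler) - 4  [with Rain=5, Sprinkler=0]  = -4; Wet = 2Sprinkler + Soil  [with Sprinkler=0, Soil=-4]  = -4; Growth = -2Wet + 2Rain + 2Soil  [with Wet=-4, Rain=5, Soil=-4]  = 10; Yield = 2Wet - 2Rain + 2Growth  [with Wet=-4, Rain=5, Growth=10]  = 2.
Change = 0 − 2 = -2.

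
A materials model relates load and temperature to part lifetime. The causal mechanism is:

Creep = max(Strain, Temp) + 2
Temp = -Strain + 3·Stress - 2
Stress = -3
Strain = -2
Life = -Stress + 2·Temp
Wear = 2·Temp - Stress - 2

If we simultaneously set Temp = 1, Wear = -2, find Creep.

The joint intervention fixes Temp = 1, Wear = -2, removing each variable's own equation.
Creep = max(Strain, Temp) + 2  [with Strain=-2, Temp=1]  = 3

3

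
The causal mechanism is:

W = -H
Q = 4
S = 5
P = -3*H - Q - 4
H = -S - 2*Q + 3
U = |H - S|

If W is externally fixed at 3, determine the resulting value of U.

15

The intervention breaks the incoming arrows to W: W = -H no longer applies, and W = 3.
Since U is not a descendant of the intervened variable, it is unaffected.
H = -S - 2*Q + 3  [with S=5, Q=4]  = -10
U = |H - S|  [with H=-10, S=5]  = 15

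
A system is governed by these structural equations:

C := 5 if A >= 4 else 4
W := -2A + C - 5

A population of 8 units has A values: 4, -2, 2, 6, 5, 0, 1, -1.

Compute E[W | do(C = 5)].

-3.75

do(C=5) breaks C's dependence on A. With C=5 fixed, W across the units is -8, 4, -4, -12, -10, 0, -2, 2, mean -3.75.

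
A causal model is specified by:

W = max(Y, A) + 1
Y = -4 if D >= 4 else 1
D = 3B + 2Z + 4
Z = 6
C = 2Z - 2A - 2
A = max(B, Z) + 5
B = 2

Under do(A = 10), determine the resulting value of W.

11

The intervention breaks the incoming arrows to A: A = max(B, Z) + 5 no longer applies, and A = 10.
D = 3B + 2Z + 4  [with B=2, Z=6]  = 22
Y = -4 if D >= 4 else 1  [with D=22]  = -4
W = max(Y, A) + 1  [with Y=-4, A=10]  = 11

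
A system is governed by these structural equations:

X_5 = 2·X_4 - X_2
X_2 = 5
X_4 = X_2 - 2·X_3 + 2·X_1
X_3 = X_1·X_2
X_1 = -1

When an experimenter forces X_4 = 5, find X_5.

Intervening sets X_4 = 5 and removes its equation (X_4 = X_2 - 2·X_3 + 2·X_1).
X_5 = 2·X_4 - X_2  [with X_4=5, X_2=5]  = 5

5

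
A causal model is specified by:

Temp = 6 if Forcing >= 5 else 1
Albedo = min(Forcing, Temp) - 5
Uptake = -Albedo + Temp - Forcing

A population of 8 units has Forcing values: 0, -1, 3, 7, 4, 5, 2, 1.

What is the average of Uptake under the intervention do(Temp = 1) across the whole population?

The intervention sets Temp=1 in all 8 units regardless of Forcing. Recomputing Uptake per unit gives 6, 8, 2, -2, 1, 0, 3, 4; average 2.75.

2.75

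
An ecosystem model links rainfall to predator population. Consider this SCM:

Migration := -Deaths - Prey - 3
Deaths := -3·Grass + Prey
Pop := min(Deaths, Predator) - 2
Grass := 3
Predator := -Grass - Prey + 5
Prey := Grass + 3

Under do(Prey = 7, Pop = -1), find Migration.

Setting Prey = 7, Pop = -1 by intervention discards those variables' equations.
Deaths = -3·Grass + Prey  [with Grass=3, Prey=7]  = -2
Migration = -Deaths - Prey - 3  [with Deaths=-2, Prey=7]  = -8

-8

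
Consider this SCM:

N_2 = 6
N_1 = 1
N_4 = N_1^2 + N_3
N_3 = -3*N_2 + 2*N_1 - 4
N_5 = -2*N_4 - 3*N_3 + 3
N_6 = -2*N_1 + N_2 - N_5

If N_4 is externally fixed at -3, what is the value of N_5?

Intervening sets N_4 = -3 and removes its equation (N_4 = N_1^2 + N_3).
N_3 = -3*N_2 + 2*N_1 - 4  [with N_2=6, N_1=1]  = -20
N_5 = -2*N_4 - 3*N_3 + 3  [with N_4=-3, N_3=-20]  = 69

69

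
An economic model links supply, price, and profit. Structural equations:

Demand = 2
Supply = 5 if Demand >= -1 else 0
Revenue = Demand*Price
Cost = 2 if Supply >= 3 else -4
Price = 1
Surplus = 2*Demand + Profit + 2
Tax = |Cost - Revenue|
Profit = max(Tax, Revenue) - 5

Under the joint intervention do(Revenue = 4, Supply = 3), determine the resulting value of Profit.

-1

The joint intervention fixes Revenue = 4, Supply = 3, removing each variable's own equation.
Cost = 2 if Supply >= 3 else -4  [with Supply=3]  = 2
Tax = |Cost - Revenue|  [with Cost=2, Revenue=4]  = 2
Profit = max(Tax, Revenue) - 5  [with Tax=2, Revenue=4]  = -1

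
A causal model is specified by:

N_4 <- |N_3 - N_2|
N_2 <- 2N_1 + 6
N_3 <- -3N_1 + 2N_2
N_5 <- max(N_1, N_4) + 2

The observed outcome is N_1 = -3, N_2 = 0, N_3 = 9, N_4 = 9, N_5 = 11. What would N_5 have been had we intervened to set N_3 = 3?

do(N_3=3) replaces the equation N_3 <- -3N_1 + 2N_2 with the constant N_3 = 3.
N_2 = 2N_1 + 6  [with N_1=-3]  = 0
N_4 = |N_3 - N_2|  [with N_3=3, N_2=0]  = 3
N_5 = max(N_1, N_4) + 2  [with N_1=-3, N_4=3]  = 5

5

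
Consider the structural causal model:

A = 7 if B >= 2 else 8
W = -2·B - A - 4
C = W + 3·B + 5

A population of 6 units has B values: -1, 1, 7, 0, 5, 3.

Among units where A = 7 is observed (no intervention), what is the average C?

Observing A=7 restricts to units where A's equation naturally yields 7: B ∈ {7, 5, 3}. In that subpopulation C = 1, -1, -3, mean -1.

-1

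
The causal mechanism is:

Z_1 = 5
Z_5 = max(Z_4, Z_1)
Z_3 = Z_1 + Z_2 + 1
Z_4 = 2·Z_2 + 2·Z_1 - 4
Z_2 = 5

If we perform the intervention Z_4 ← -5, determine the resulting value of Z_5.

Intervening sets Z_4 = -5 and removes its equation (Z_4 = 2·Z_2 + 2·Z_1 - 4).
Z_5 = max(Z_4, Z_1)  [with Z_4=-5, Z_1=5]  = 5

5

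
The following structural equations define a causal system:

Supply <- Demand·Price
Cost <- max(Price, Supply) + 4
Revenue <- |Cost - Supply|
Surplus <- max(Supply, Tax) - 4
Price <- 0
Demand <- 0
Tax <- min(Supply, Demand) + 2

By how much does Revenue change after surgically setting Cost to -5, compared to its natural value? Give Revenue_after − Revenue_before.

1

Intervening sets Cost = -5 and removes its equation (Cost <- max(Price, Supply) + 4).
Supply = Demand·Price  [with Demand=0, Price=0]  = 0
Revenue = |Cost - Supply|  [with Cost=-5, Supply=0]  = 5
Without intervention: Supply = Demand·Price  [with Demand=0, Price=0]  = 0; Cost = max(Price, Supply) + 4  [with Price=0, Supply=0]  = 4; Revenue = |Cost - Supply|  [with Cost=4, Supply=0]  = 4.
Change = 5 − 4 = 1.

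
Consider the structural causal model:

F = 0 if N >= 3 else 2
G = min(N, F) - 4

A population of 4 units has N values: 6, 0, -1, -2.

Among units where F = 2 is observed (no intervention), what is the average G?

-5

Observing F=2 restricts to units where F's equation naturally yields 2: N ∈ {0, -1, -2}. In that subpopulation G = -4, -5, -6, mean -5.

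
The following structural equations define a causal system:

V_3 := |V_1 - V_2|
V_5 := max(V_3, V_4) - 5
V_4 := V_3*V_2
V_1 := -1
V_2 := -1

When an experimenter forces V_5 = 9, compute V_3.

do(V_5=9) replaces the equation V_5 := max(V_3, V_4) - 5 with the constant V_5 = 9.
V_3 is not downstream of the intervention, so its value is determined by the original equations.
V_3 = |V_1 - V_2|  [with V_1=-1, V_2=-1]  = 0

0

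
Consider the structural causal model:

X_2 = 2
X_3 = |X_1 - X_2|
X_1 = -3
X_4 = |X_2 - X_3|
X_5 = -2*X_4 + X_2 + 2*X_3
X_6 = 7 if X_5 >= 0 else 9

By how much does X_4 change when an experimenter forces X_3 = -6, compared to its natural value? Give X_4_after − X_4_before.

The intervention breaks the incoming arrows to X_3: X_3 = |X_1 - X_2| no longer applies, and X_3 = -6.
X_4 = |X_2 - X_3|  [with X_2=2, X_3=-6]  = 8
Without intervention: X_3 = |X_1 - X_2|  [with X_1=-3, X_2=2]  = 5; X_4 = |X_2 - X_3|  [with X_2=2, X_3=5]  = 3.
Change = 8 − 3 = 5.

5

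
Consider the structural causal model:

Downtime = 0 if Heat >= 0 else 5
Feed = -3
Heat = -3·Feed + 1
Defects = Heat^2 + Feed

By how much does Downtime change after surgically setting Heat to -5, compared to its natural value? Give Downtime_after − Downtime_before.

5

Under do(Heat=-5), the mechanism Heat = -3·Feed + 1 is discarded; Heat is fixed at -5.
Downtime = 0 if Heat >= 0 else 5  [with Heat=-5]  = 5
Without intervention: Heat = -3·Feed + 1  [with Feed=-3]  = 10; Downtime = 0 if Heat >= 0 else 5  [with Heat=10]  = 0.
Change = 5 − 0 = 5.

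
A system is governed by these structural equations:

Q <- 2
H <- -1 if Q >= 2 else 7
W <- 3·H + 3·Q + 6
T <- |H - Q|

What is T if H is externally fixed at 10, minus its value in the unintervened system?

5

The intervention breaks the incoming arrows to H: H <- -1 if Q >= 2 else 7 no longer applies, and H = 10.
T = |H - Q|  [with H=10, Q=2]  = 8
Without intervention: H = -1 if Q >= 2 else 7  [with Q=2]  = -1; T = |H - Q|  [with H=-1, Q=2]  = 3.
Change = 8 − 3 = 5.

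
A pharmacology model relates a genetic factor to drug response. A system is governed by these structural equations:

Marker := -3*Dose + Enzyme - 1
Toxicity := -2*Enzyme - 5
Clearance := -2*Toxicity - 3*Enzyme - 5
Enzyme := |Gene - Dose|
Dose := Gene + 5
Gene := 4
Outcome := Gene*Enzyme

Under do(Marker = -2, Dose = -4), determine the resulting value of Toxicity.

-21

The joint intervention fixes Marker = -2, Dose = -4, removing each variable's own equation.
Enzyme = |Gene - Dose|  [with Gene=4, Dose=-4]  = 8
Toxicity = -2*Enzyme - 5  [with Enzyme=8]  = -21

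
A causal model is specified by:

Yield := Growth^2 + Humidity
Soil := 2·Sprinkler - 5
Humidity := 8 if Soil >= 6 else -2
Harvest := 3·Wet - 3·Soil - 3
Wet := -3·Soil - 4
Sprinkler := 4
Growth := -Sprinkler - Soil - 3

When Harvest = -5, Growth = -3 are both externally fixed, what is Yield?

7

Setting Harvest = -5, Growth = -3 by intervention discards those variables' equations.
Soil = 2·Sprinkler - 5  [with Sprinkler=4]  = 3
Humidity = 8 if Soil >= 6 else -2  [with Soil=3]  = -2
Yield = Growth^2 + Humidity  [with Growth=-3, Humidity=-2]  = 7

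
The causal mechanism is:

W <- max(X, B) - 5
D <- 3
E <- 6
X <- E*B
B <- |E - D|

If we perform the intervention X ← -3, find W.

-2

Intervening sets X = -3 and removes its equation (X <- E*B).
B = |E - D|  [with E=6, D=3]  = 3
W = max(X, B) - 5  [with X=-3, B=3]  = -2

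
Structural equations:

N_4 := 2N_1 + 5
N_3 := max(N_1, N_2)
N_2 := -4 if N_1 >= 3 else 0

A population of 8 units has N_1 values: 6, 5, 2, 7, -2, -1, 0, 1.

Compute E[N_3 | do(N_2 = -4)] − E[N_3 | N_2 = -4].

Under do(N_2=-4), N_2's equation is replaced by N_2=-4 for every unit. Per-unit N_3: 6, 5, 2, 7, -2, -1, 0, 1. Mean = 2.25.
Conditioning on N_2=-4 selects the 3 unit(s) with N_1 ∈ {6, 5, 7}. Their N_3 values: 6, 5, 7. Mean = 6.
Difference = 2.25 − 6 = -3.75.

-3.75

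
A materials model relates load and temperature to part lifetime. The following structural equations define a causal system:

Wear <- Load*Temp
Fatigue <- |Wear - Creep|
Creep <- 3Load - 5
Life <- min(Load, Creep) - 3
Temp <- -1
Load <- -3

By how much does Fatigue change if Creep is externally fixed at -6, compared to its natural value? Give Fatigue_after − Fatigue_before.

-8

do(Creep=-6) replaces the equation Creep <- 3Load - 5 with the constant Creep = -6.
Wear = Load*Temp  [with Load=-3, Temp=-1]  = 3
Fatigue = |Wear - Creep|  [with Wear=3, Creep=-6]  = 9
Without intervention: Creep = 3Load - 5  [with Load=-3]  = -14; Wear = Load*Temp  [with Load=-3, Temp=-1]  = 3; Fatigue = |Wear - Creep|  [with Wear=3, Creep=-14]  = 17.
Change = 9 − 17 = -8.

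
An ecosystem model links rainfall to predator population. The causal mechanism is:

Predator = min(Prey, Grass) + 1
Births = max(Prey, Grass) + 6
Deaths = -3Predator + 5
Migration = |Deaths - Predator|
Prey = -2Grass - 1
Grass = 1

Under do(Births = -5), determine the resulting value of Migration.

13

Under do(Births=-5), the mechanism Births = max(Prey, Grass) + 6 is discarded; Births is fixed at -5.
Since Migration is not a descendant of the intervened variable, it is unaffected.
Prey = -2Grass - 1  [with Grass=1]  = -3
Predator = min(Prey, Grass) + 1  [with Prey=-3, Grass=1]  = -2
Deaths = -3Predator + 5  [with Predator=-2]  = 11
Migration = |Deaths - Predator|  [with Deaths=11, Predator=-2]  = 13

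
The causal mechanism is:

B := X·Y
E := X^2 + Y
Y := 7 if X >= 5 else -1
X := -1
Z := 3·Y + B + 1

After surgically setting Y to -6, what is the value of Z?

do(Y=-6) replaces the equation Y := 7 if X >= 5 else -1 with the constant Y = -6.
B = X·Y  [with X=-1, Y=-6]  = 6
Z = 3·Y + B + 1  [with Y=-6, B=6]  = -11

-11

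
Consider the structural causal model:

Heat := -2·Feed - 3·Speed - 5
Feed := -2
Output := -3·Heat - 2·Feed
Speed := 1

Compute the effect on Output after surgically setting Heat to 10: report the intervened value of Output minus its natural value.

The intervention breaks the incoming arrows to Heat: Heat := -2·Feed - 3·Speed - 5 no longer applies, and Heat = 10.
Output = -3·Heat - 2·Feed  [with Heat=10, Feed=-2]  = -26
Without intervention: Heat = -2·Feed - 3·Speed - 5  [with Feed=-2, Speed=1]  = -4; Output = -3·Heat - 2·Feed  [with Heat=-4, Feed=-2]  = 16.
Change = -26 − 16 = -42.

-42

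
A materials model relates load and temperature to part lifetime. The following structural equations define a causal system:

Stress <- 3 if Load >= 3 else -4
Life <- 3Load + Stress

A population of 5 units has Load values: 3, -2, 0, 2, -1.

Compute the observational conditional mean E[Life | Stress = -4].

-4.75

Observing Stress=-4 restricts to units where Stress's equation naturally yields -4: Load ∈ {-2, 0, 2, -1}. In that subpopulation Life = -10, -4, 2, -7, mean -4.75.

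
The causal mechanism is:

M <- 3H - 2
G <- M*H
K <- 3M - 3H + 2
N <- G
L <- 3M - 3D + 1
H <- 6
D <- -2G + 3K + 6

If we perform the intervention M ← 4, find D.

Under do(M=4), the mechanism M <- 3H - 2 is discarded; M is fixed at 4.
K = 3M - 3H + 2  [with M=4, H=6]  = -4
G = M*H  [with M=4, H=6]  = 24
D = -2G + 3K + 6  [with G=24, K=-4]  = -54

-54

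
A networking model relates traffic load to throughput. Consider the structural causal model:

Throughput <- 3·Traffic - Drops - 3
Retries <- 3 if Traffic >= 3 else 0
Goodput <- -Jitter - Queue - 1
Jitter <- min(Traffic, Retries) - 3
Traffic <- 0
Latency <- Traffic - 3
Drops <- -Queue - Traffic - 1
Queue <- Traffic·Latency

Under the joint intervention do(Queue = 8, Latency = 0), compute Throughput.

6

The joint intervention fixes Queue = 8, Latency = 0, removing each variable's own equation.
Drops = -Queue - Traffic - 1  [with Queue=8, Traffic=0]  = -9
Throughput = 3·Traffic - Drops - 3  [with Traffic=0, Drops=-9]  = 6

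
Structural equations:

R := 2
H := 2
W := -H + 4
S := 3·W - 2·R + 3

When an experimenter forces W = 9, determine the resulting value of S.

26

The intervention breaks the incoming arrows to W: W := -H + 4 no longer applies, and W = 9.
S = 3·W - 2·R + 3  [with W=9, R=2]  = 26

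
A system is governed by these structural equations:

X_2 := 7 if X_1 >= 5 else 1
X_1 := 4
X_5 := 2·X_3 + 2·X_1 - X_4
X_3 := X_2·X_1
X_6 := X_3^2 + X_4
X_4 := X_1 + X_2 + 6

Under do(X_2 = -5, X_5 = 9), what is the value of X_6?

Setting X_2 = -5, X_5 = 9 by intervention discards those variables' equations.
X_3 = X_2·X_1  [with X_2=-5, X_1=4]  = -20
X_4 = X_1 + X_2 + 6  [with X_1=4, X_2=-5]  = 5
X_6 = X_3^2 + X_4  [with X_3=-20, X_4=5]  = 405

405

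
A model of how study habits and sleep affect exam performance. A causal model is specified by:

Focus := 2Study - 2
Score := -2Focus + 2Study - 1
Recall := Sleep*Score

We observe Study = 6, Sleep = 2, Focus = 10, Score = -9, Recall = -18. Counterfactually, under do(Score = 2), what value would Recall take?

4

Intervening sets Score = 2 and removes its equation (Score := -2Focus + 2Study - 1).
Recall = Sleep*Score  [with Sleep=2, Score=2]  = 4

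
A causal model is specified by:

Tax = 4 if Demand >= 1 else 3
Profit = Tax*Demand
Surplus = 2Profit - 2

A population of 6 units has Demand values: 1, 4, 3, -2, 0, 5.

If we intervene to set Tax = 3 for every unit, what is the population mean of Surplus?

Every unit gets Tax=3 under the intervention. Surplus values become 4, 22, 16, -14, -2, 28; E[Surplus|do(Tax=3)] = 9.

9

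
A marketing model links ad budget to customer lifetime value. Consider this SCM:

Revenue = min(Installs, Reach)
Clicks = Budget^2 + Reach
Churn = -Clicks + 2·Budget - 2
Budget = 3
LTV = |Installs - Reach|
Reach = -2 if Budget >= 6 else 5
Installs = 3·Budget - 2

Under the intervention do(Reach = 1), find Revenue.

Under do(Reach=1), the mechanism Reach = -2 if Budget >= 6 else 5 is discarded; Reach is fixed at 1.
Installs = 3·Budget - 2  [with Budget=3]  = 7
Revenue = min(Installs, Reach)  [with Installs=7, Reach=1]  = 1

1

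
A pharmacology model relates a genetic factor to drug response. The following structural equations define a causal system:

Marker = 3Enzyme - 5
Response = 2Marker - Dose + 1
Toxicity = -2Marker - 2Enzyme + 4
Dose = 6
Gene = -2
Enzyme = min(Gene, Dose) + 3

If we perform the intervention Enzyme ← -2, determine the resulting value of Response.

-27

do(Enzyme=-2) replaces the equation Enzyme = min(Gene, Dose) + 3 with the constant Enzyme = -2.
Marker = 3Enzyme - 5  [with Enzyme=-2]  = -11
Response = 2Marker - Dose + 1  [with Marker=-11, Dose=6]  = -27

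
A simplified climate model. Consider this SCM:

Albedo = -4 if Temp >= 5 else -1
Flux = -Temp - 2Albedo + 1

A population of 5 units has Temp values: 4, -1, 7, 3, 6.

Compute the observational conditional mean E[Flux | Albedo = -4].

2.5

Observing Albedo=-4 restricts to units where Albedo's equation naturally yields -4: Temp ∈ {7, 6}. In that subpopulation Flux = 2, 3, mean 2.5.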